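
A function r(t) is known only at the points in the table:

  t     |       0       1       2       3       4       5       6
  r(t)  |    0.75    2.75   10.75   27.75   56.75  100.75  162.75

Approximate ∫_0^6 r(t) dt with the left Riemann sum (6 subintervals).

Δt = 1.
Sum = 1·[0.75 + 2.75 + 10.75 + 27.75 + 56.75 + 100.75] = 199.5.

199.5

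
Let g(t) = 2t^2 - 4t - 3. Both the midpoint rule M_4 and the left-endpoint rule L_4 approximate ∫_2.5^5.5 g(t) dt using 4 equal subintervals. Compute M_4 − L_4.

12.65625

M_4 = 43.21875.
L_4 = 30.5625.
M_4 − L_4 = 12.65625.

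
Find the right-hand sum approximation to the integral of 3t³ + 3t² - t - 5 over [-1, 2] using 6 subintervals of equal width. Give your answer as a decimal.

12.9375

Δt = (2 − (-1))/6 = 0.5.
Right endpoints: -0.5, 0, 0.5, 1, 1.5, 2.
f(-0.5) = -4.125, f(0) = -5, f(0.5) = -4.375, f(1) = 0, f(1.5) = 10.375, f(2) = 29.
Sum = Δt · [f(-0.5) + f(0) + f(0.5) + ...].
Sum = 12.9375.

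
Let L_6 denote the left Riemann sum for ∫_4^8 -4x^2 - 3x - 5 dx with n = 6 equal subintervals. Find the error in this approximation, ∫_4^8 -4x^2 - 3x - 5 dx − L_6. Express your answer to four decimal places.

-66.8148

Exact integral: ∫_4^8 f(x) dx ≈ -689.333333.
L_6 ≈ -622.518519.
Error ≈ -689.333333 − (-622.518519) ≈ -66.8148.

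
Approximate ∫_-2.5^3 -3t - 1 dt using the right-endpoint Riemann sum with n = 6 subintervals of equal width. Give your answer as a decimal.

-17.1875

Δt = (3 − (-2.5))/6 = 11/12.
Right endpoints: -19/12, -2/3, 0.25, 7/6, 25/12, 3.
f(-19/12) = 3.75, f(-2/3) = 1, f(0.25) = -1.75, f(7/6) = -4.5, f(25/12) = -7.25, f(3) = -10.
Sum = Δt · [f(-19/12) + f(-2/3) + f(0.25) + ...].
Sum = -17.1875.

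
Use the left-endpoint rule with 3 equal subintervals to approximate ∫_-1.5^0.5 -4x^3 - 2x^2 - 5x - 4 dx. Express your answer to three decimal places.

Δx = (0.5 − (-1.5))/3 = 2/3.
Left endpoints: -1.5, -5/6, -1/6.
f(-1.5) = 12.5, f(-5/6) = 59/54, f(-1/6) = -173/54.
Sum = Δx · [f(-1.5) + f(-5/6) + f(-1/6)].
Sum ≈ 6.926.

6.926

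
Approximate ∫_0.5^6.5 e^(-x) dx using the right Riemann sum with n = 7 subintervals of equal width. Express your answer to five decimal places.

Δx = (6.5 − 0.5)/7 = 6/7.
Right endpoints: 19/14, 31/14, 43/14, 55/14, 67/14, 79/14, 6.5.
f(19/14) ≈ 0.25740, f(31/14) ≈ 0.10923, f(43/14) ≈ 0.04635, f(55/14) ≈ 0.01967, f(67/14) ≈ 0.00835, f(79/14) ≈ 0.00354, f(6.5) ≈ 0.00150.
Sum = Δx · [f(19/14) + f(31/14) + f(43/14) + ...].
Sum ≈ 0.38233.

0.38233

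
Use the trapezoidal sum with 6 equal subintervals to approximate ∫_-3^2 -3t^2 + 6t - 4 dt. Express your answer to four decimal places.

Δt = (2 − (-3))/6 = 5/6.
f(-3) = -49, f(-13/6) = -373/12, f(-4/3) = -52/3, f(-0.5) = -7.75, f(1/3) = -7/3, f(7/6) = -13/12, f(2) = -4.
T_6 = (Δt/2)·[f(t_0) + 2f(t_1) + ... + 2f(t_{5}) + f(t_6)].
Sum ≈ -71.7361.

-71.7361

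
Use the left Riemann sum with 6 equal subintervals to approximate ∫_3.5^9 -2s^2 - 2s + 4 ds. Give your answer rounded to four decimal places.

Δs = (9 − 3.5)/6 = 11/12.
Left endpoints: 3.5, 53/12, 16/3, 6.25, 43/6, 97/12.
f(3.5) = -27.5, f(53/12) = -3157/72, f(16/3) = -572/9, f(6.25) = -86.625, f(43/6) = -2035/18, f(97/12) = -10285/72.
Sum = Δs · [f(3.5) + f(53/12) + f(16/3) + ...].
Sum ≈ -437.6447.

-437.6447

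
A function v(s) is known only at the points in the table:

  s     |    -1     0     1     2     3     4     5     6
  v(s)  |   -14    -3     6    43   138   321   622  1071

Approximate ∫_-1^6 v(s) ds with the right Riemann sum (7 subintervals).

Δs = 1.
Sum = 1·[(-3) + 6 + 43 + 138 + 321 + 622 + 1071] = 2198.

2198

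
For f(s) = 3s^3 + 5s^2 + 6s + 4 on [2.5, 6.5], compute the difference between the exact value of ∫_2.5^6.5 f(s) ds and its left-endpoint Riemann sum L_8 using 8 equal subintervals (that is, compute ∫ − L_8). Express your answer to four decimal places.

Exact integral: ∫_2.5^6.5 f(s) ds ≈ 1865.166667.
L_8 = 1627.5.
Error ≈ 1865.166667 − 1627.5 ≈ 237.6667.

237.6667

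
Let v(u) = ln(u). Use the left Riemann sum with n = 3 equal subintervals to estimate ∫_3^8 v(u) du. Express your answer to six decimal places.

7.474807

Δu = (8 − 3)/3 = 5/3.
Left endpoints: 3, 14/3, 19/3.
v(3) ≈ 1.098612, v(14/3) ≈ 1.540445, v(19/3) ≈ 1.845827.
Sum = Δu · [v(3) + v(14/3) + v(19/3)].
Sum ≈ 7.474807.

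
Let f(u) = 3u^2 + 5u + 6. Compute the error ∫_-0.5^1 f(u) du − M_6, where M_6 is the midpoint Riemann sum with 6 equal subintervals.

Exact integral: ∫_-0.5^1 f(u) du = 12.
M_6 = 11.9765625.
Error = 12 − 11.9765625 = 0.0234375.

0.0234375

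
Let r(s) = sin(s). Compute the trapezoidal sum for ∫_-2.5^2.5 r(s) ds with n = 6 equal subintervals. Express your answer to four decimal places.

0.0000

Δs = (2.5 − (-2.5))/6 = 5/6.
r(-2.5) ≈ -0.5985, r(-5/3) ≈ -0.9954, r(-5/6) ≈ -0.7402, r(0) ≈ 0.0000, r(5/6) ≈ 0.7402, r(5/3) ≈ 0.9954, r(2.5) ≈ 0.5985.
T_6 = (Δs/2)·[r(s_0) + 2r(s_1) + ... + 2r(s_{5}) + r(s_6)].
Sum ≈ 0.0000.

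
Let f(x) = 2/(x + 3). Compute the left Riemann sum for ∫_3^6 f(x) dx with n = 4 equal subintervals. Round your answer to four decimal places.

Δx = (6 − 3)/4 = 0.75.
Left endpoints: 3, 3.75, 4.5, 5.25.
f(3) = 1/3, f(3.75) = 8/27, f(4.5) = 4/15, f(5.25) = 8/33.
Sum = Δx · [f(3) + f(3.75) + f(4.5) + f(5.25)].
Sum ≈ 0.8540.

0.8540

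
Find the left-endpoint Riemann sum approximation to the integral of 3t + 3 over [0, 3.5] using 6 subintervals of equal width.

25.8125

Δt = (3.5 − 0)/6 = 7/12.
Left endpoints: 0, 7/12, 7/6, 1.75, 7/3, 35/12.
f(0) = 3, f(7/12) = 4.75, f(7/6) = 6.5, f(1.75) = 8.25, f(7/3) = 10, f(35/12) = 11.75.
Sum = Δt · [f(0) + f(7/12) + f(7/6) + ...].
Sum = 25.8125.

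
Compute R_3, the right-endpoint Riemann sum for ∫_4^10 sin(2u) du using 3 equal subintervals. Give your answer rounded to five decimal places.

0.17694

Δu = (10 − 4)/3 = 2.
Right endpoints: 6, 8, 10.
f(6) ≈ -0.53657, f(8) ≈ -0.28790, f(10) ≈ 0.91295.
Sum = Δu · [f(6) + f(8) + f(10)].
Sum ≈ 0.17694.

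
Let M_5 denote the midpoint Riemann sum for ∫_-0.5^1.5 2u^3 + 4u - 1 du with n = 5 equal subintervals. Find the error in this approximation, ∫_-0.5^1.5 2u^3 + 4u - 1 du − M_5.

0.08

Exact integral: ∫_-0.5^1.5 f(u) du = 4.5.
M_5 = 4.42.
Error = 4.5 − 4.42 = 0.08.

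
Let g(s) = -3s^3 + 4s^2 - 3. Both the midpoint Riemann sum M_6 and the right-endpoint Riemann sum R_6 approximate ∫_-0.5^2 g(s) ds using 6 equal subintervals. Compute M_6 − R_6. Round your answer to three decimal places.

2.252

M_6 ≈ -8.52033.
R_6 ≈ -10.77185.
M_6 − R_6 ≈ 2.252.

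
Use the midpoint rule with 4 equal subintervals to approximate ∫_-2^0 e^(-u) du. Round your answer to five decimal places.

6.32299

Δu = (0 − (-2))/4 = 0.5.
Midpoints: -1.75, -1.25, -0.75, -0.25.
f(-1.75) ≈ 5.75460, f(-1.25) ≈ 3.49034, f(-0.75) ≈ 2.11700, f(-0.25) ≈ 1.28403.
Sum = Δu · [f(-1.75) + f(-1.25) + f(-0.75) + f(-0.25)].
Sum ≈ 6.32299.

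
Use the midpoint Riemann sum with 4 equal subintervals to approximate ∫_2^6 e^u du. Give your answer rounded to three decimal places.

Δu = (6 − 2)/4 = 1.
Midpoints: 2.5, 3.5, 4.5, 5.5.
f(2.5) ≈ 12.182, f(3.5) ≈ 33.115, f(4.5) ≈ 90.017, f(5.5) ≈ 244.692.
Sum = Δu · [f(2.5) + f(3.5) + f(4.5) + f(5.5)].
Sum ≈ 380.007.

380.007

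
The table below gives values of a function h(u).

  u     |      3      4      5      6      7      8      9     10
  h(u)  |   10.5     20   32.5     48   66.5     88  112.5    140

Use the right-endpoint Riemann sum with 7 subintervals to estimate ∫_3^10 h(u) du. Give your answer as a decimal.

Δu = 1.
Sum = 1·[20 + 32.5 + 48 + 66.5 + 88 + 112.5 + 140] = 507.5.

507.5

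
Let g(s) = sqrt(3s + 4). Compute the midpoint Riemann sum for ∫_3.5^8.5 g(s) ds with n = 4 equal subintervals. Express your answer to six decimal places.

23.343559

Δs = (8.5 − 3.5)/4 = 1.25.
Midpoints: 4.125, 5.375, 6.625, 7.875.
g(4.125) ≈ 4.046604, g(5.375) ≈ 4.486090, g(6.625) ≈ 4.886205, g(7.875) ≈ 5.255949.
Sum = Δs · [g(4.125) + g(5.375) + g(6.625) + g(7.875)].
Sum ≈ 23.343559.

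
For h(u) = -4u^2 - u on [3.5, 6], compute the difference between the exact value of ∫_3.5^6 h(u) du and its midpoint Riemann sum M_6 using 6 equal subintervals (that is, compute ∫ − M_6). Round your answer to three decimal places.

Exact integral: ∫_3.5^6 h(u) du ≈ -242.70833.
M_6 ≈ -242.56366.
Error ≈ -242.70833 − (-242.56366) ≈ -0.145.

-0.145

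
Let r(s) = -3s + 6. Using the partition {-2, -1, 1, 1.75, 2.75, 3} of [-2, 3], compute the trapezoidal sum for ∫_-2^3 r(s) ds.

Subinterval widths: 1, 2, 0.75, 1, 0.25.
r(-2) = 12, r(-1) = 9, r(1) = 3, r(1.75) = 0.75, r(2.75) = -2.25, r(3) = -3.
On each subinterval the trapezoid contributes (Δs_i/2)·[r(s_{i-1}) + r(s_i)].
Sum = 22.5.

22.5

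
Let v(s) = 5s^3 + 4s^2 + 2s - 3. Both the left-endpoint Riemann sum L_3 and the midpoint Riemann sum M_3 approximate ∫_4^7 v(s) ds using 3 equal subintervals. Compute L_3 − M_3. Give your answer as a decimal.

-701.625

L_3 = 2354.
M_3 = 3055.625.
L_3 − M_3 = -701.625.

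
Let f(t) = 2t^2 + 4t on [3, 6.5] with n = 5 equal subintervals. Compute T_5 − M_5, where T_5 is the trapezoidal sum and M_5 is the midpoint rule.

0.8575

T_5 = 232.155.
M_5 = 231.2975.
T_5 − M_5 = 0.8575.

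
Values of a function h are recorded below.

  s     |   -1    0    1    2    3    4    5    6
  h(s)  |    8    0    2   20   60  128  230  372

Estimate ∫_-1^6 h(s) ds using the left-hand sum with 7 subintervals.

Δs = 1.
Sum = 1·[8 + 0 + 2 + 20 + 60 + 128 + 230] = 448.

448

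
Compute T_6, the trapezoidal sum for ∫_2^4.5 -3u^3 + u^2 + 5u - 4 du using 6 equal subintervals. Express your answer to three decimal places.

Δu = (4.5 − 2)/6 = 5/12.
f(2) = -14, f(29/12) = -16369/576, f(17/6) = -1201/24, f(3.25) = -80.171875, f(11/3) = -1081/9, f(49/12) = -32863/192, f(4.5) = -234.625.
T_6 = (Δu/2)·[f(u_0) + 2f(u_1) + ... + 2f(u_{5}) + f(u_6)].
Sum ≈ -239.257.

-239.257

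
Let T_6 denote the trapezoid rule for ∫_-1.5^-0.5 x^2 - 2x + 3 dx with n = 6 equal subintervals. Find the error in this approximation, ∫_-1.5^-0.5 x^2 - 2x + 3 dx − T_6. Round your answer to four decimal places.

-0.0046

Exact integral: ∫_-1.5^-0.5 f(x) dx ≈ 6.083333.
T_6 ≈ 6.087963.
Error ≈ 6.083333 − 6.087963 ≈ -0.0046.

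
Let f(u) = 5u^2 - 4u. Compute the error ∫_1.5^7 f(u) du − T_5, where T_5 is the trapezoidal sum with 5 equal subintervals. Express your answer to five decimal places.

-5.54583

Exact integral: ∫_1.5^7 f(u) du ≈ 472.5416667.
T_5 = 478.0875.
Error ≈ 472.5416667 − 478.0875 ≈ -5.54583.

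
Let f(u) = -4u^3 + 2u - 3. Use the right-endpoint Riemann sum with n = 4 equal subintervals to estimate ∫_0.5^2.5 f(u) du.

Δu = (2.5 − 0.5)/4 = 0.5.
Right endpoints: 1, 1.5, 2, 2.5.
f(1) = -5, f(1.5) = -13.5, f(2) = -31, f(2.5) = -60.5.
Sum = Δu · [f(1) + f(1.5) + f(2) + f(2.5)].
Sum = -55.

-55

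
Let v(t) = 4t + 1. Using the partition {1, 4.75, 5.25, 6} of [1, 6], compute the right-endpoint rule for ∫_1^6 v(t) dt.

104.75

Subinterval widths: 3.75, 0.5, 0.75.
Right endpoints: 4.75, 5.25, 6.
v(4.75) = 20, v(5.25) = 22, v(6) = 25.
Sum = Σ Δt_i · v(t_i).
Sum = 104.75.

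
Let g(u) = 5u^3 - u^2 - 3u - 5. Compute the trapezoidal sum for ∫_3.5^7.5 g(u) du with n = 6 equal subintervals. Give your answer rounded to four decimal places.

3579.3148

Δu = (7.5 − 3.5)/6 = 2/3.
g(3.5) = 186.625, g(25/6) = 70595/216, g(29/6) = 112687/216, g(5.5) = 780.125, g(37/6) = 239975/216, g(41/6) = 329011/216, g(7.5) = 2025.625.
T_6 = (Δu/2)·[g(u_0) + 2g(u_1) + ... + 2g(u_{5}) + g(u_6)].
Sum ≈ 3579.3148.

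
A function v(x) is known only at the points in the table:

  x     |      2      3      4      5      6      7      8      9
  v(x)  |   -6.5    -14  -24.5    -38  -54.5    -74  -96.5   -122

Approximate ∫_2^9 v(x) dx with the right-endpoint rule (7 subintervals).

Δx = 1.
Sum = 1·[(-14) + (-24.5) + (-38) + (-54.5) + (-74) + (-96.5) + (-122)] = -423.5.

-423.5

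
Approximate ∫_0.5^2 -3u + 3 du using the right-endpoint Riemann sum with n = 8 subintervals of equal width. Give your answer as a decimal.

Δu = (2 − 0.5)/8 = 0.1875.
Right endpoints: 0.6875, 0.875, 1.0625, 1.25, 1.4375, 1.625, 1.8125, 2.
f(0.6875) = 0.9375, f(0.875) = 0.375, f(1.0625) = -0.1875, f(1.25) = -0.75, f(1.4375) = -1.3125, f(1.625) = -1.875, f(1.8125) = -2.4375, f(2) = -3.
Sum = Δu · [f(0.6875) + f(0.875) + f(1.0625) + ...].
Sum = -1.546875.

-1.546875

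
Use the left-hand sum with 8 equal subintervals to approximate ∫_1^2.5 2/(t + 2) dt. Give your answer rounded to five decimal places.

0.83213

Δt = (2.5 − 1)/8 = 0.1875.
Left endpoints: 1, 1.1875, 1.375, 1.5625, 1.75, 1.9375, 2.125, 2.3125.
f(1) = 2/3, f(1.1875) = 32/51, f(1.375) = 16/27, f(1.5625) = 32/57, f(1.75) = 8/15, f(1.9375) = 32/63, f(2.125) = 16/33, f(2.3125) = 32/69.
Sum = Δt · [f(1) + f(1.1875) + f(1.375) + ...].
Sum ≈ 0.83213.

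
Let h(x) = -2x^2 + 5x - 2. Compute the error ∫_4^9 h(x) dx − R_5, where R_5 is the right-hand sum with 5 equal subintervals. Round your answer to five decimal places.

Exact integral: ∫_4^9 h(x) dx ≈ -290.8333333.
R_5 = -345.
Error ≈ -290.8333333 − (-345) ≈ 54.16667.

54.16667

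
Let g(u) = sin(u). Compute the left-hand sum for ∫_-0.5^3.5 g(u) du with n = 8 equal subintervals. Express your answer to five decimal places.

1.74393

Δu = (3.5 − (-0.5))/8 = 0.5.
Left endpoints: -0.5, 0, 0.5, 1, 1.5, 2, 2.5, 3.
g(-0.5) ≈ -0.47943, g(0) ≈ 0.00000, g(0.5) ≈ 0.47943, g(1) ≈ 0.84147, g(1.5) ≈ 0.99749, g(2) ≈ 0.90930, g(2.5) ≈ 0.59847, g(3) ≈ 0.14112.
Sum = Δu · [g(-0.5) + g(0) + g(0.5) + ...].
Sum ≈ 1.74393.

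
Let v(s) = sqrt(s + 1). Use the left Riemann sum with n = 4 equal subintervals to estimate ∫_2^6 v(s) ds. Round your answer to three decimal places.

Δs = (6 − 2)/4 = 1.
Left endpoints: 2, 3, 4, 5.
v(2) ≈ 1.732, v(3) ≈ 2.000, v(4) ≈ 2.236, v(5) ≈ 2.449.
Sum = Δs · [v(2) + v(3) + v(4) + v(5)].
Sum ≈ 8.418.

8.418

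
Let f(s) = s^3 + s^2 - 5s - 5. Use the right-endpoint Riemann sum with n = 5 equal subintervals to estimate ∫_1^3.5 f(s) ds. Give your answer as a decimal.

Δs = (3.5 − 1)/5 = 0.5.
Right endpoints: 1.5, 2, 2.5, 3, 3.5.
f(1.5) = -6.875, f(2) = -3, f(2.5) = 4.375, f(3) = 16, f(3.5) = 32.625.
Sum = Δs · [f(1.5) + f(2) + f(2.5) + f(3) + f(3.5)].
Sum = 21.5625.

21.5625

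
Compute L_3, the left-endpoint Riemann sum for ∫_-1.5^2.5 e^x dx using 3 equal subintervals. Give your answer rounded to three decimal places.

5.708

Δx = (2.5 − (-1.5))/3 = 4/3.
Left endpoints: -1.5, -1/6, 7/6.
f(-1.5) ≈ 0.223, f(-1/6) ≈ 0.846, f(7/6) ≈ 3.211.
Sum = Δx · [f(-1.5) + f(-1/6) + f(7/6)].
Sum ≈ 5.708.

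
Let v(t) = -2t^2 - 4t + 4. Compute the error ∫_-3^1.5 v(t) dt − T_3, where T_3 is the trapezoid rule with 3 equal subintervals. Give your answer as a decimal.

3.375

Exact integral: ∫_-3^1.5 v(t) dt = 11.25.
T_3 = 7.875.
Error = 11.25 − 7.875 = 3.375.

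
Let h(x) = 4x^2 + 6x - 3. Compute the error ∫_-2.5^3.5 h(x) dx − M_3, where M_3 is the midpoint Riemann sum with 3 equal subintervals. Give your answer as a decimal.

Exact integral: ∫_-2.5^3.5 h(x) dx = 78.
M_3 = 70.
Error = 78 − 70 = 8.

8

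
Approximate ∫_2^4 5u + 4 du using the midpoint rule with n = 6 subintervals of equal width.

Δu = (4 − 2)/6 = 1/3.
Midpoints: 13/6, 2.5, 17/6, 19/6, 3.5, 23/6.
f(13/6) = 89/6, f(2.5) = 16.5, f(17/6) = 109/6, f(19/6) = 119/6, f(3.5) = 21.5, f(23/6) = 139/6.
Sum = Δu · [f(13/6) + f(2.5) + f(17/6) + ...].
Sum = 38.

38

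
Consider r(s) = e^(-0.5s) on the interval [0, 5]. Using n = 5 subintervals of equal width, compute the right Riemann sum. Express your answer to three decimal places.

Δs = (5 − 0)/5 = 1.
Right endpoints: 1, 2, 3, 4, 5.
r(1) ≈ 0.607, r(2) ≈ 0.368, r(3) ≈ 0.223, r(4) ≈ 0.135, r(5) ≈ 0.082.
Sum = Δs · [r(1) + r(2) + r(3) + r(4) + r(5)].
Sum ≈ 1.415.

1.415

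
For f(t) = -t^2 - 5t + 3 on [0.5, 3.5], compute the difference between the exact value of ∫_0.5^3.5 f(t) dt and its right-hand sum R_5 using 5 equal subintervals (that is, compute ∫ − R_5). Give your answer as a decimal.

8.28

Exact integral: ∫_0.5^3.5 f(t) dt = -35.25.
R_5 = -43.53.
Error = -35.25 − (-43.53) = 8.28.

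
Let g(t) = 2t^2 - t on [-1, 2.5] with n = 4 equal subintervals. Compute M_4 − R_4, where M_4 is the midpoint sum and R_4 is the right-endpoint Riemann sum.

M_4 = 8.01171875.
R_4 = 12.4140625.
M_4 − R_4 = -4.40234375.

-4.40234375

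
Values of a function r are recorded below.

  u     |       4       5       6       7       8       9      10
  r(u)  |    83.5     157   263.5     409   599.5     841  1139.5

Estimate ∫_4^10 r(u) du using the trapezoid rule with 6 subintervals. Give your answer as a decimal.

2881.5

Δu = 1.
T_6 = (1/2)·[83.5 + 2·157 + 2·263.5 + 2·409 + 2·599.5 + 2·841 + 1139.5] = 2881.5.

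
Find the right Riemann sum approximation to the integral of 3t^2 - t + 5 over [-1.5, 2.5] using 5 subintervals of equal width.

Δt = (2.5 − (-1.5))/5 = 0.8.
Right endpoints: -0.7, 0.1, 0.9, 1.7, 2.5.
f(-0.7) = 7.17, f(0.1) = 4.93, f(0.9) = 6.53, f(1.7) = 11.97, f(2.5) = 21.25.
Sum = Δt · [f(-0.7) + f(0.1) + f(0.9) + f(1.7) + f(2.5)].
Sum = 41.48.

41.48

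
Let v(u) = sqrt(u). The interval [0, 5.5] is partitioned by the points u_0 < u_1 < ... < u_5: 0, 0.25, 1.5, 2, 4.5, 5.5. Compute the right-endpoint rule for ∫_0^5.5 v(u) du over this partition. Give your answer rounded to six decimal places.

Subinterval widths: 0.25, 1.25, 0.5, 2.5, 1.
Right endpoints: 0.25, 1.5, 2, 4.5, 5.5.
v(0.25) ≈ 0.500000, v(1.5) ≈ 1.224745, v(2) ≈ 1.414214, v(4.5) ≈ 2.121320, v(5.5) ≈ 2.345208.
Sum = Σ Δu_i · v(u_i).
Sum ≈ 10.011547.

10.011547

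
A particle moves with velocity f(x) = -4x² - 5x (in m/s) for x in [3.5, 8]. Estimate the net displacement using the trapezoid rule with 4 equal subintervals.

-758.671875

Δx = (8 − 3.5)/4 = 1.125.
f(3.5) = -66.5, f(4.625) = -108.6875, f(5.75) = -161, f(6.875) = -223.4375, f(8) = -296.
T_4 = (Δx/2)·[f(x_0) + 2f(x_1) + 2f(x_2) + 2f(x_3) + f(x_4)].
Sum = -758.671875.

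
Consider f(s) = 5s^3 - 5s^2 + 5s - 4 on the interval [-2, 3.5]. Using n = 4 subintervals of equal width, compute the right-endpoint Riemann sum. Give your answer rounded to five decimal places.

Δs = (3.5 − (-2))/4 = 1.375.
Right endpoints: -0.625, 0.75, 2.125, 3.5.
f(-0.625) = -5273/512, f(0.75) = -0.953125, f(2.125) = 16397/512, f(3.5) = 166.625.
Sum = Δs · [f(-0.625) + f(0.75) + f(2.125) + f(3.5)].
Sum ≈ 257.67285.

257.67285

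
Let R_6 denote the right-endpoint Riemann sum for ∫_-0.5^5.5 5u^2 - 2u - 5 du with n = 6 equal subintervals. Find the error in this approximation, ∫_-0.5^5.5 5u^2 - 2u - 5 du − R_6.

-74

Exact integral: ∫_-0.5^5.5 f(u) du = 217.5.
R_6 = 291.5.
Error = 217.5 − 291.5 = -74.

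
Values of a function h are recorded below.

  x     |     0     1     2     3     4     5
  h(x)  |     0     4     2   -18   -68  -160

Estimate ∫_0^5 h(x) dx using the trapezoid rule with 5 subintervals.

-160

Δx = 1.
T_5 = (1/2)·[0 + 2·4 + 2·2 + 2·(-18) + 2·(-68) + (-160)] = -160.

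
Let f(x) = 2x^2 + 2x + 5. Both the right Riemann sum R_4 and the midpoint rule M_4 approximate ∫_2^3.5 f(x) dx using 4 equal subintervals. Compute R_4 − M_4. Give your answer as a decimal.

3.76171875

R_4 = 42.7265625.
M_4 = 38.96484375.
R_4 − M_4 = 3.76171875.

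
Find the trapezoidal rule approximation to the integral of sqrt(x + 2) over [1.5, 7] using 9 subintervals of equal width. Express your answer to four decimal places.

Δx = (7 − 1.5)/9 = 11/18.
f(1.5) ≈ 1.8708, f(19/9) ≈ 2.0276, f(49/18) ≈ 2.1731, f(10/3) ≈ 2.3094, f(71/18) ≈ 2.4381, f(41/9) ≈ 2.5604, f(31/6) ≈ 2.6771, f(52/9) ≈ 2.7889, f(115/18) ≈ 2.8964, f(7) ≈ 3.0000.
T_9 = (Δx/2)·[f(x_0) + 2f(x_1) + ... + 2f(x_{8}) + f(x_9)].
Sum ≈ 13.6316.

13.6316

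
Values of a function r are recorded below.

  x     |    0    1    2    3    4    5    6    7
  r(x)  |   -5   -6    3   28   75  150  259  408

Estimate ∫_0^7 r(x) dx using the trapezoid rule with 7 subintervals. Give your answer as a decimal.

Δx = 1.
T_7 = (1/2)·[(-5) + 2·(-6) + 2·3 + 2·28 + 2·75 + 2·150 + 2·259 + 408] = 710.5.

710.5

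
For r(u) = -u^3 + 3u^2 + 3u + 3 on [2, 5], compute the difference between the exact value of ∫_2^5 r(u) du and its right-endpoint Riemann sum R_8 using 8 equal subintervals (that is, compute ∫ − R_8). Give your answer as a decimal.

Exact integral: ∫_2^5 r(u) du = 5.25.
R_8 = -3.71484375.
Error = 5.25 − (-3.71484375) = 8.96484375.

8.96484375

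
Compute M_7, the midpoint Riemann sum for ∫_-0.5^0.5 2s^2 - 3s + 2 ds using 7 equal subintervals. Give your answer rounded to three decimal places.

Δs = (0.5 − (-0.5))/7 = 1/7.
Midpoints: -3/7, -2/7, -1/7, 0, 1/7, 2/7, 3/7.
f(-3/7) = 179/49, f(-2/7) = 148/49, f(-1/7) = 121/49, f(0) = 2, f(1/7) = 79/49, f(2/7) = 64/49, f(3/7) = 53/49.
Sum = Δs · [f(-3/7) + f(-2/7) + f(-1/7) + ...].
Sum ≈ 2.163.

2.163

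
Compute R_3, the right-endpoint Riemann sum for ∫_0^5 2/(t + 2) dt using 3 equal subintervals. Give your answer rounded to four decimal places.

Δt = (5 − 0)/3 = 5/3.
Right endpoints: 5/3, 10/3, 5.
f(5/3) = 6/11, f(10/3) = 0.375, f(5) = 2/7.
Sum = Δt · [f(5/3) + f(10/3) + f(5)].
Sum ≈ 2.0103.

2.0103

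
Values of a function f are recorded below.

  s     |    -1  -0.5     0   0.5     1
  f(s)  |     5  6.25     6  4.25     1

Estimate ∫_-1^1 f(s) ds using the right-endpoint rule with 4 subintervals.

8.75

Δs = 0.5.
Sum = 0.5·[6.25 + 6 + 4.25 + 1] = 8.75.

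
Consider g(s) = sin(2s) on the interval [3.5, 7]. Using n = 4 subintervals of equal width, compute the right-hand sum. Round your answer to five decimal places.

Δs = (7 − 3.5)/4 = 0.875.
Right endpoints: 4.375, 5.25, 6.125, 7.
g(4.375) ≈ 0.62472, g(5.25) ≈ -0.87970, g(6.125) ≈ -0.31112, g(7) ≈ 0.99061.
Sum = Δs · [g(4.375) + g(5.25) + g(6.125) + g(7)].
Sum ≈ 0.37145.

0.37145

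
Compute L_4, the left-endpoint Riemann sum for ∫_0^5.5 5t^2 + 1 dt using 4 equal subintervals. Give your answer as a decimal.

187.47265625

Δt = (5.5 − 0)/4 = 1.375.
Left endpoints: 0, 1.375, 2.75, 4.125.
f(0) = 1, f(1.375) = 10.453125, f(2.75) = 38.8125, f(4.125) = 86.078125.
Sum = Δt · [f(0) + f(1.375) + f(2.75) + f(4.125)].
Sum = 187.47265625.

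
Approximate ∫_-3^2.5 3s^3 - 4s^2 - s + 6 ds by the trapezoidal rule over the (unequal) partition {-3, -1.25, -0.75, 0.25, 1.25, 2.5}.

Subinterval widths: 1.75, 0.5, 1, 1, 1.25.
f(-3) = -108, f(-1.25) = -4.859375, f(-0.75) = 3.234375, f(0.25) = 5.546875, f(1.25) = 4.359375, f(2.5) = 25.375.
On each subinterval the trapezoid contributes (Δs_i/2)·[f(s_{i-1}) + f(s_i)].
Sum = -71.23046875.

-71.23046875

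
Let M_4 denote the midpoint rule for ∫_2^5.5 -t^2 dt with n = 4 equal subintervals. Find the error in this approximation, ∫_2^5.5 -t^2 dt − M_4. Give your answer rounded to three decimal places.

-0.223

Exact integral: ∫_2^5.5 f(t) dt ≈ -52.79167.
M_4 ≈ -52.56836.
Error ≈ -52.79167 − (-52.56836) ≈ -0.223.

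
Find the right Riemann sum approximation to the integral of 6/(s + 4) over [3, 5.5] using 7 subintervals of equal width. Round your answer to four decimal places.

1.7926

Δs = (5.5 − 3)/7 = 5/14.
Right endpoints: 47/14, 26/7, 57/14, 31/7, 67/14, 36/7, 5.5.
f(47/14) = 84/103, f(26/7) = 7/9, f(57/14) = 84/113, f(31/7) = 42/59, f(67/14) = 28/41, f(36/7) = 0.65625, f(5.5) = 12/19.
Sum = Δs · [f(47/14) + f(26/7) + f(57/14) + ...].
Sum ≈ 1.7926.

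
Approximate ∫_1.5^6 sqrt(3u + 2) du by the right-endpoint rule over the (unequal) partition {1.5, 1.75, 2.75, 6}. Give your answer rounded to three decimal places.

Subinterval widths: 0.25, 1, 3.25.
Right endpoints: 1.75, 2.75, 6.
f(1.75) ≈ 2.693, f(2.75) ≈ 3.202, f(6) ≈ 4.472.
Sum = Σ Δu_i · f(u_i).
Sum ≈ 18.409.

18.409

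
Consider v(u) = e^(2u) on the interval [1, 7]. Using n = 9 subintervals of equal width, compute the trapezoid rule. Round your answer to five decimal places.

687847.22495

Δu = (7 − 1)/9 = 2/3.
v(1) ≈ 7.38906, v(5/3) ≈ 28.03162, v(7/3) ≈ 106.34268, v(3) ≈ 403.42879, v(11/3) ≈ 1530.47486, v(13/3) ≈ 5806.11335, v(5) ≈ 22026.46579, v(17/3) ≈ 83561.09612, v(19/3) ≈ 317003.04759, v(7) ≈ 1202604.28416.
T_9 = (Δu/2)·[v(u_0) + 2v(u_1) + ... + 2v(u_{8}) + v(u_9)].
Sum ≈ 687847.22495.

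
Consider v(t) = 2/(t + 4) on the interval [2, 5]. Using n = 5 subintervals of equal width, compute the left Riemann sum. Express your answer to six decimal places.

0.845188

Δt = (5 − 2)/5 = 0.6.
Left endpoints: 2, 2.6, 3.2, 3.8, 4.4.
v(2) = 1/3, v(2.6) = 10/33, v(3.2) = 5/18, v(3.8) = 10/39, v(4.4) = 5/21.
Sum = Δt · [v(2) + v(2.6) + v(3.2) + v(3.8) + v(4.4)].
Sum ≈ 0.845188.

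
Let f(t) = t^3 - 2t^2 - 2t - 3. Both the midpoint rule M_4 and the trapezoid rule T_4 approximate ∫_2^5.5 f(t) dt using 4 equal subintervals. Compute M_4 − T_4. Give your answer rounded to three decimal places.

M_4 ≈ 80.36670.
T_4 ≈ 86.56348.
M_4 − T_4 ≈ -6.197.

-6.197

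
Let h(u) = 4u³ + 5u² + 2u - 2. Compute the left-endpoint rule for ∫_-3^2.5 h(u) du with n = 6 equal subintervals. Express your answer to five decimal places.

Δu = (2.5 − (-3))/6 = 11/12.
Left endpoints: -3, -25/12, -7/6, -0.25, 2/3, 19/12.
h(-3) = -71, h(-25/12) = -4457/216, h(-7/6) = -419/108, h(-0.25) = -2.25, h(2/3) = 74/27, h(19/12) = 6389/216.
Sum = Δu · [h(-3) + h(-25/12) + h(-7/6) + ...].
Sum ≈ -59.99074.

-59.99074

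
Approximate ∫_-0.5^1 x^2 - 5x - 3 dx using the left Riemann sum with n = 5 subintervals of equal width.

-4.965

Δx = (1 − (-0.5))/5 = 0.3.
Left endpoints: -0.5, -0.2, 0.1, 0.4, 0.7.
f(-0.5) = -0.25, f(-0.2) = -1.96, f(0.1) = -3.49, f(0.4) = -4.84, f(0.7) = -6.01.
Sum = Δx · [f(-0.5) + f(-0.2) + f(0.1) + f(0.4) + f(0.7)].
Sum = -4.965.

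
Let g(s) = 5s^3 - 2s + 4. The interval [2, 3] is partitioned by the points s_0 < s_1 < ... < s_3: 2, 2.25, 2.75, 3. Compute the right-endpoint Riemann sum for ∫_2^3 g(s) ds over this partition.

Subinterval widths: 0.25, 0.5, 0.25.
Right endpoints: 2.25, 2.75, 3.
g(2.25) = 56.453125, g(2.75) = 102.484375, g(3) = 133.
Sum = Σ Δs_i · g(s_i).
Sum = 98.60546875.

98.60546875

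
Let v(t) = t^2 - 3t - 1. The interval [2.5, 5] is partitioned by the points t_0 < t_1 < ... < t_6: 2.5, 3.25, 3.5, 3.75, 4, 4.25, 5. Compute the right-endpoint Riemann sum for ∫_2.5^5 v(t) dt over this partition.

Subinterval widths: 0.75, 0.25, 0.25, 0.25, 0.25, 0.75.
Right endpoints: 3.25, 3.5, 3.75, 4, 4.25, 5.
v(3.25) = -0.1875, v(3.5) = 0.75, v(3.75) = 1.8125, v(4) = 3, v(4.25) = 4.3125, v(5) = 9.
Sum = Σ Δt_i · v(t_i).
Sum = 9.078125.

9.078125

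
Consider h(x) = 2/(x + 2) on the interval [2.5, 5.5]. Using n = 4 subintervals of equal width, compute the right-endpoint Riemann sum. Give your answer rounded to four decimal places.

0.9579

Δx = (5.5 − 2.5)/4 = 0.75.
Right endpoints: 3.25, 4, 4.75, 5.5.
h(3.25) = 8/21, h(4) = 1/3, h(4.75) = 8/27, h(5.5) = 4/15.
Sum = Δx · [h(3.25) + h(4) + h(4.75) + h(5.5)].
Sum ≈ 0.9579.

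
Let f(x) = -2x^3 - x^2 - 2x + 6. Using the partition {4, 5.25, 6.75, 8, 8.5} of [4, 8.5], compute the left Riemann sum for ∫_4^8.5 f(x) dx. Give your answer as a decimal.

-2048.8984375

Subinterval widths: 1.25, 1.5, 1.25, 0.5.
Left endpoints: 4, 5.25, 6.75, 8.
f(4) = -146, f(5.25) = -321.46875, f(6.75) = -668.15625, f(8) = -1098.
Sum = Σ Δx_i · f(x_i).
Sum = -2048.8984375.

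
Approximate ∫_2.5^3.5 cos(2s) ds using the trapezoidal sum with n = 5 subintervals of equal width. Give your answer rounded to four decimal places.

Δs = (3.5 − 2.5)/5 = 0.2.
f(2.5) ≈ 0.2837, f(2.7) ≈ 0.6347, f(2.9) ≈ 0.8855, f(3.1) ≈ 0.9965, f(3.3) ≈ 0.9502, f(3.5) ≈ 0.7539.
T_5 = (Δs/2)·[f(s_0) + 2f(s_1) + ... + 2f(s_{4}) + f(s_5)].
Sum ≈ 0.7972.

0.7972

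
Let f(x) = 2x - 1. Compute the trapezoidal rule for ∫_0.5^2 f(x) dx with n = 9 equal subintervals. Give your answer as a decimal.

2.25

Δx = (2 − 0.5)/9 = 1/6.
f(0.5) = 0, f(2/3) = 1/3, f(5/6) = 2/3, f(1) = 1, f(7/6) = 4/3, f(4/3) = 5/3, f(1.5) = 2, f(5/3) = 7/3, f(11/6) = 8/3, f(2) = 3.
T_9 = (Δx/2)·[f(x_0) + 2f(x_1) + ... + 2f(x_{8}) + f(x_9)].
Sum = 2.25.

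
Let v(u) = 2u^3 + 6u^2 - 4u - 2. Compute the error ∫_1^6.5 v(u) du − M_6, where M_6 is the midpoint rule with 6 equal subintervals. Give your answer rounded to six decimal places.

10.976128

Exact integral: ∫_1^6.5 v(u) du = 1345.78125.
M_6 ≈ 1334.80512153.
Error ≈ 1345.78125 − 1334.80512153 ≈ 10.976128.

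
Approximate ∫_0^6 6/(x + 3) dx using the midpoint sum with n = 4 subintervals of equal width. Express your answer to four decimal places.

6.5385

Δx = (6 − 0)/4 = 1.5.
Midpoints: 0.75, 2.25, 3.75, 5.25.
f(0.75) = 1.6, f(2.25) = 8/7, f(3.75) = 8/9, f(5.25) = 8/11.
Sum = Δx · [f(0.75) + f(2.25) + f(3.75) + f(5.25)].
Sum ≈ 6.5385.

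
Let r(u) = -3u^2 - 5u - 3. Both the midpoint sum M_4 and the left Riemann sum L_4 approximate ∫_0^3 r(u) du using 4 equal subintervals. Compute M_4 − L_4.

M_4 = -58.078125.
L_4 = -43.59375.
M_4 − L_4 = -14.484375.

-14.484375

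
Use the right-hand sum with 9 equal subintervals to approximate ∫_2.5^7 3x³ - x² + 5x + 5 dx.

2040

Δx = (7 − 2.5)/9 = 0.5.
Right endpoints: 3, 3.5, 4, 4.5, 5, 5.5, 6, 6.5, 7.
f(3) = 92, f(3.5) = 138.875, f(4) = 201, f(4.5) = 280.625, f(5) = 380, f(5.5) = 501.375, f(6) = 647, f(6.5) = 819.125, f(7) = 1020.
Sum = Δx · [f(3) + f(3.5) + f(4) + ...].
Sum = 2040.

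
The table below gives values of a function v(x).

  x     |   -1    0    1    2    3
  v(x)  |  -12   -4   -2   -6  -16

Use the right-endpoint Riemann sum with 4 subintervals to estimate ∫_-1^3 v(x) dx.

Δx = 1.
Sum = 1·[(-4) + (-2) + (-6) + (-16)] = -28.

-28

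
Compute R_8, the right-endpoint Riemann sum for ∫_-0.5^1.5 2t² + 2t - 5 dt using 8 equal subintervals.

Δt = (1.5 − (-0.5))/8 = 0.25.
Right endpoints: -0.25, 0, 0.25, 0.5, 0.75, 1, 1.25, 1.5.
f(-0.25) = -5.375, f(0) = -5, f(0.25) = -4.375, f(0.5) = -3.5, f(0.75) = -2.375, f(1) = -1, f(1.25) = 0.625, f(1.5) = 2.5.
Sum = Δt · [f(-0.25) + f(0) + f(0.25) + ...].
Sum = -4.625.

-4.625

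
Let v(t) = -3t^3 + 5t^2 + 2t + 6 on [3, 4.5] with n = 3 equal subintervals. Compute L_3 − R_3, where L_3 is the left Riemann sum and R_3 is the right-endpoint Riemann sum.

66.5625

L_3 = -88.1875.
R_3 = -154.75.
L_3 − R_3 = 66.5625.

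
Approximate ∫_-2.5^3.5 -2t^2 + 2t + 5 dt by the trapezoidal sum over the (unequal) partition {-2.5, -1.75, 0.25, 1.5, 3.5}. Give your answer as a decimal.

-9.125

Subinterval widths: 0.75, 2, 1.25, 2.
f(-2.5) = -12.5, f(-1.75) = -4.625, f(0.25) = 5.375, f(1.5) = 3.5, f(3.5) = -12.5.
On each subinterval the trapezoid contributes (Δt_i/2)·[f(t_{i-1}) + f(t_i)].
Sum = -9.125.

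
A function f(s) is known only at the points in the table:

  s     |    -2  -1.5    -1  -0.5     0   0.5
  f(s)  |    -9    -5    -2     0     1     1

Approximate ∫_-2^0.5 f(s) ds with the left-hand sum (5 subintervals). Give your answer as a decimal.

Δs = 0.5.
Sum = 0.5·[(-9) + (-5) + (-2) + 0 + 1] = -7.5.

-7.5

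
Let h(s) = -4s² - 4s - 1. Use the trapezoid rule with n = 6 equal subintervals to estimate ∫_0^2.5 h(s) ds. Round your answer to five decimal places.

Δs = (2.5 − 0)/6 = 5/12.
h(0) = -1, h(5/12) = -121/36, h(5/6) = -64/9, h(1.25) = -12.25, h(5/3) = -169/9, h(25/12) = -961/36, h(2.5) = -36.
T_6 = (Δs/2)·[h(s_0) + 2h(s_1) + ... + 2h(s_{5}) + h(s_6)].
Sum ≈ -36.12269.

-36.12269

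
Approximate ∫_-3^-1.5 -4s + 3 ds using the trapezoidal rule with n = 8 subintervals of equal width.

Δs = (-1.5 − (-3))/8 = 0.1875.
f(-3) = 15, f(-2.8125) = 14.25, f(-2.625) = 13.5, f(-2.4375) = 12.75, f(-2.25) = 12, f(-2.0625) = 11.25, f(-1.875) = 10.5, f(-1.6875) = 9.75, f(-1.5) = 9.
T_8 = (Δs/2)·[f(s_0) + 2f(s_1) + ... + 2f(s_{7}) + f(s_8)].
Sum = 18.

18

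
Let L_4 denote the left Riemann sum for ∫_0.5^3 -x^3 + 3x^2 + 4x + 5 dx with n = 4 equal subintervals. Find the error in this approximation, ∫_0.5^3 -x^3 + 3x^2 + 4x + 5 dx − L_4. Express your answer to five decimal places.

Exact integral: ∫_0.5^3 f(x) dx = 36.640625.
L_4 ≈ 33.3447266.
Error ≈ 36.640625 − 33.3447266 ≈ 3.29590.

3.29590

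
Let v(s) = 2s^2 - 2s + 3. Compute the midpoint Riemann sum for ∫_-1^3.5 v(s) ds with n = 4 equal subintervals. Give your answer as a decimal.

30.55078125

Δs = (3.5 − (-1))/4 = 1.125.
Midpoints: -0.4375, 0.6875, 1.8125, 2.9375.
v(-0.4375) = 4.2578125, v(0.6875) = 2.5703125, v(1.8125) = 5.9453125, v(2.9375) = 14.3828125.
Sum = Δs · [v(-0.4375) + v(0.6875) + v(1.8125) + v(2.9375)].
Sum = 30.55078125.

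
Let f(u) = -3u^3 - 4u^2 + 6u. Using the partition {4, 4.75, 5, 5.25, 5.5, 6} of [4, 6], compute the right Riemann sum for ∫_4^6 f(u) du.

Subinterval widths: 0.75, 0.25, 0.25, 0.25, 0.5.
Right endpoints: 4.75, 5, 5.25, 5.5, 6.
f(4.75) = -383.265625, f(5) = -445, f(5.25) = -512.859375, f(5.5) = -587.125, f(6) = -756.
Sum = Σ Δu_i · f(u_i).
Sum = -1051.6953125.

-1051.6953125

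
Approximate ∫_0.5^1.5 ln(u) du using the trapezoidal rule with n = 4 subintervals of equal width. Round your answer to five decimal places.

Δu = (1.5 − 0.5)/4 = 0.25.
f(0.5) ≈ -0.69315, f(0.75) ≈ -0.28768, f(1) ≈ 0.00000, f(1.25) ≈ 0.22314, f(1.5) ≈ 0.40547.
T_4 = (Δu/2)·[f(u_0) + 2f(u_1) + 2f(u_2) + 2f(u_3) + f(u_4)].
Sum ≈ -0.05209.

-0.05209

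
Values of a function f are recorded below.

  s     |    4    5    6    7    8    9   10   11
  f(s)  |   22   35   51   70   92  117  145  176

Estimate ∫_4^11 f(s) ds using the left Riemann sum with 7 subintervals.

Δs = 1.
Sum = 1·[22 + 35 + 51 + 70 + 92 + 117 + 145] = 532.

532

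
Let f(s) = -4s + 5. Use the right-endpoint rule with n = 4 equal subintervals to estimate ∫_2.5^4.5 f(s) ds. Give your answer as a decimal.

-20

Δs = (4.5 − 2.5)/4 = 0.5.
Right endpoints: 3, 3.5, 4, 4.5.
f(3) = -7, f(3.5) = -9, f(4) = -11, f(4.5) = -13.
Sum = Δs · [f(3) + f(3.5) + f(4) + f(4.5)].
Sum = -20.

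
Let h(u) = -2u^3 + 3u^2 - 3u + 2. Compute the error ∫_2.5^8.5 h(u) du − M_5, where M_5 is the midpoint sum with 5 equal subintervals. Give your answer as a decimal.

Exact integral: ∫_2.5^8.5 h(u) du = -2079.
M_5 = -2057.4.
Error = -2079 − (-2057.4) = -21.6.

-21.6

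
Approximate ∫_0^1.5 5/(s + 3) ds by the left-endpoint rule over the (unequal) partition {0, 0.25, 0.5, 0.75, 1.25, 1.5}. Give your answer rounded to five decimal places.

Subinterval widths: 0.25, 0.25, 0.25, 0.5, 0.25.
Left endpoints: 0, 0.25, 0.5, 0.75, 1.25.
f(0) = 5/3, f(0.25) = 20/13, f(0.5) = 10/7, f(0.75) = 4/3, f(1.25) = 20/17.
Sum = Σ Δs_i · f(s_i).
Sum ≈ 2.11921.

2.11921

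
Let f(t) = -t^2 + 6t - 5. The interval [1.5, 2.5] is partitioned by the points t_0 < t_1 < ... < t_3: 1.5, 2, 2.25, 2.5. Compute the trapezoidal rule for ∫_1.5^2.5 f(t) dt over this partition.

2.890625

Subinterval widths: 0.5, 0.25, 0.25.
f(1.5) = 1.75, f(2) = 3, f(2.25) = 3.4375, f(2.5) = 3.75.
On each subinterval the trapezoid contributes (Δt_i/2)·[f(t_{i-1}) + f(t_i)].
Sum = 2.890625.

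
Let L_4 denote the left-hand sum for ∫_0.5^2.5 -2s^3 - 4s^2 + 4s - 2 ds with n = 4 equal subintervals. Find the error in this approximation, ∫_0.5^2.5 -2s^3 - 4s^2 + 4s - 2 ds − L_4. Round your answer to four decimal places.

-10.6667

Exact integral: ∫_0.5^2.5 f(s) ds ≈ -32.166667.
L_4 = -21.5.
Error ≈ -32.166667 − (-21.5) ≈ -10.6667.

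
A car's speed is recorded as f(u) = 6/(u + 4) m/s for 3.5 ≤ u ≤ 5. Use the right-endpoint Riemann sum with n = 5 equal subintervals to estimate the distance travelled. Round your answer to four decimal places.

1.0742

Δu = (5 − 3.5)/5 = 0.3.
Right endpoints: 3.8, 4.1, 4.4, 4.7, 5.
f(3.8) = 10/13, f(4.1) = 20/27, f(4.4) = 5/7, f(4.7) = 20/29, f(5) = 2/3.
Sum = Δu · [f(3.8) + f(4.1) + f(4.4) + f(4.7) + f(5)].
Sum ≈ 1.0742.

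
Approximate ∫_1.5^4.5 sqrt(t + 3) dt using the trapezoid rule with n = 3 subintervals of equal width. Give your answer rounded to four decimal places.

Δt = (4.5 − 1.5)/3 = 1.
f(1.5) ≈ 2.1213, f(2.5) ≈ 2.3452, f(3.5) ≈ 2.5495, f(4.5) ≈ 2.7386.
T_3 = (Δt/2)·[f(t_0) + 2f(t_1) + 2f(t_2) + f(t_3)].
Sum ≈ 7.3247.

7.3247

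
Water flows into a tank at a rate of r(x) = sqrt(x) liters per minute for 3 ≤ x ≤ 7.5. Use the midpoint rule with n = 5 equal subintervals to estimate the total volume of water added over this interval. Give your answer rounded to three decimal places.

Δx = (7.5 − 3)/5 = 0.9.
Midpoints: 3.45, 4.35, 5.25, 6.15, 7.05.
r(3.45) ≈ 1.857, r(4.35) ≈ 2.086, r(5.25) ≈ 2.291, r(6.15) ≈ 2.480, r(7.05) ≈ 2.655.
Sum = Δx · [r(3.45) + r(4.35) + r(5.25) + r(6.15) + r(7.05)].
Sum ≈ 10.233.

10.233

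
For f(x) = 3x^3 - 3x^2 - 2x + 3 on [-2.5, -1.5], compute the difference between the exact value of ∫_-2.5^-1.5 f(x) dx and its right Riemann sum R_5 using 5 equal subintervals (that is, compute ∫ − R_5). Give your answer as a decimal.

Exact integral: ∫_-2.5^-1.5 f(x) dx = -30.75.
R_5 = -26.215.
Error = -30.75 − (-26.215) = -4.535.

-4.535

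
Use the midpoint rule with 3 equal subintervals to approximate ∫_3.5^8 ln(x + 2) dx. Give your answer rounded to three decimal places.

9.157

Δx = (8 − 3.5)/3 = 1.5.
Midpoints: 4.25, 5.75, 7.25.
f(4.25) ≈ 1.833, f(5.75) ≈ 2.048, f(7.25) ≈ 2.225.
Sum = Δx · [f(4.25) + f(5.75) + f(7.25)].
Sum ≈ 9.157.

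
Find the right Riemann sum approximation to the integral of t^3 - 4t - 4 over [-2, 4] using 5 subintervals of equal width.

Δt = (4 − (-2))/5 = 1.2.
Right endpoints: -0.8, 0.4, 1.6, 2.8, 4.
f(-0.8) = -1.312, f(0.4) = -5.536, f(1.6) = -6.304, f(2.8) = 6.752, f(4) = 44.
Sum = Δt · [f(-0.8) + f(0.4) + f(1.6) + f(2.8) + f(4)].
Sum = 45.12.

45.12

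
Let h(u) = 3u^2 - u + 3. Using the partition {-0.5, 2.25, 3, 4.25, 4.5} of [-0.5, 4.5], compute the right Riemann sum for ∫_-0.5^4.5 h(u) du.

Subinterval widths: 2.75, 0.75, 1.25, 0.25.
Right endpoints: 2.25, 3, 4.25, 4.5.
h(2.25) = 15.9375, h(3) = 27, h(4.25) = 52.9375, h(4.5) = 59.25.
Sum = Σ Δu_i · h(u_i).
Sum = 145.0625.

145.0625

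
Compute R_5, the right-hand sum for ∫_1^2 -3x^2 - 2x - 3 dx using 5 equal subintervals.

Δx = (2 − 1)/5 = 0.2.
Right endpoints: 1.2, 1.4, 1.6, 1.8, 2.
f(1.2) = -9.72, f(1.4) = -11.68, f(1.6) = -13.88, f(1.8) = -16.32, f(2) = -19.
Sum = Δx · [f(1.2) + f(1.4) + f(1.6) + f(1.8) + f(2)].
Sum = -14.12.

-14.12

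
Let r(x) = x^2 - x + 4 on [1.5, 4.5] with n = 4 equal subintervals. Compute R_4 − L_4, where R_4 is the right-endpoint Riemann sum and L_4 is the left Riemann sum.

11.25

R_4 = 38.15625.
L_4 = 26.90625.
R_4 − L_4 = 11.25.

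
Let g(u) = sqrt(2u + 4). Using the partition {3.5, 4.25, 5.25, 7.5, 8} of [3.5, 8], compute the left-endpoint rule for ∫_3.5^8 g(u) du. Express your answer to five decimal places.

16.77020

Subinterval widths: 0.75, 1, 2.25, 0.5.
Left endpoints: 3.5, 4.25, 5.25, 7.5.
g(3.5) ≈ 3.31662, g(4.25) ≈ 3.53553, g(5.25) ≈ 3.80789, g(7.5) ≈ 4.35890.
Sum = Σ Δu_i · g(u_i).
Sum ≈ 16.77020.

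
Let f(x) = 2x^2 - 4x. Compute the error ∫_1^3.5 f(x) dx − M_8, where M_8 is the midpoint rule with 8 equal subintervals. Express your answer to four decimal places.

Exact integral: ∫_1^3.5 f(x) dx ≈ 5.416667.
M_8 ≈ 5.375977.
Error ≈ 5.416667 − 5.375977 ≈ 0.0407.

0.0407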